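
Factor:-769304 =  - 2^3 * 23^1*37^1*113^1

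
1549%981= 568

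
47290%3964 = 3686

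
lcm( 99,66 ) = 198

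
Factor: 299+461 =760=2^3 * 5^1*19^1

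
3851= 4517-666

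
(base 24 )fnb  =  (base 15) 2ad8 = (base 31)9hr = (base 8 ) 21763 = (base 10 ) 9203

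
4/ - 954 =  - 2/477 = - 0.00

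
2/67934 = 1/33967=0.00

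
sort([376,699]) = [ 376,699 ]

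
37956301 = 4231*8971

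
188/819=188/819 = 0.23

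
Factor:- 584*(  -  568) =331712 = 2^6*71^1 * 73^1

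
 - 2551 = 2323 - 4874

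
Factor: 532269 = 3^2*59141^1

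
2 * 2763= 5526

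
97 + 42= 139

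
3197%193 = 109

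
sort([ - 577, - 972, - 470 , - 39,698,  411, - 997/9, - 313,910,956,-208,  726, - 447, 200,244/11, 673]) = [  -  972,-577, - 470, - 447, - 313, - 208, - 997/9, - 39,  244/11, 200, 411, 673 , 698, 726, 910, 956]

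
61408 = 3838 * 16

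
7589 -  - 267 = 7856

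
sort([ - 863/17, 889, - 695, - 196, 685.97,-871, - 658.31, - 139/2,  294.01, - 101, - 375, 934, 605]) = [  -  871, - 695, - 658.31, - 375, - 196, - 101, - 139/2, -863/17, 294.01,605, 685.97,889,934]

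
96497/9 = 96497/9 = 10721.89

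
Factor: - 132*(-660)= 2^4*3^2*5^1*11^2= 87120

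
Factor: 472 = 2^3*59^1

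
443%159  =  125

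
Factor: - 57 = -3^1*19^1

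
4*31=124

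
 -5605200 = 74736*( - 75 )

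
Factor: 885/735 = 59/49 = 7^( - 2)*59^1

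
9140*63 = 575820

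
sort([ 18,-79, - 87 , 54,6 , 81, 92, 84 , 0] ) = [ - 87, - 79, 0, 6, 18, 54,81, 84, 92]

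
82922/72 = 1151 + 25/36 = 1151.69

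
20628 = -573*( - 36 ) 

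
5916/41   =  5916/41 = 144.29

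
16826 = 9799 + 7027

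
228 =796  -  568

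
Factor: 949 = 13^1*73^1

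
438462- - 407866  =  846328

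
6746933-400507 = 6346426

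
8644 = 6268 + 2376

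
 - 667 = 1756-2423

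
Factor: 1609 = 1609^1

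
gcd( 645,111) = 3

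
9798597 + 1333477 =11132074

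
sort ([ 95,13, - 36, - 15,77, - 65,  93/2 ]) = [ - 65,-36, - 15, 13,93/2,77,  95]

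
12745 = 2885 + 9860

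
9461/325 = 29 + 36/325 =29.11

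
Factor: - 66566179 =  - 1277^1*52127^1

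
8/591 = 8/591  =  0.01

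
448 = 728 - 280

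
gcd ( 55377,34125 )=21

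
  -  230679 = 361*(-639)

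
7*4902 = 34314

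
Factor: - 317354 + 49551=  - 267803 = - 267803^1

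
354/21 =16 + 6/7=16.86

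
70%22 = 4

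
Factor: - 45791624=- 2^3 * 2143^1*  2671^1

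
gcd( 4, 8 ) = 4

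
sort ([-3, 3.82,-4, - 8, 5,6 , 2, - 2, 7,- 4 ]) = [-8, - 4, - 4, - 3,-2, 2,3.82, 5,  6,  7]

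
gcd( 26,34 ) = 2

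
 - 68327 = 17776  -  86103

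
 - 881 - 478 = -1359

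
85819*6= 514914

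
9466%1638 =1276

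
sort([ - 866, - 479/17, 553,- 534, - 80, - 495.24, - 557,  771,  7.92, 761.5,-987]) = [ - 987, - 866,-557 ,- 534, - 495.24 ,-80, - 479/17, 7.92, 553, 761.5, 771]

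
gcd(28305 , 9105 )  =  15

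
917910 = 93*9870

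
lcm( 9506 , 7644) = 741468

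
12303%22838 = 12303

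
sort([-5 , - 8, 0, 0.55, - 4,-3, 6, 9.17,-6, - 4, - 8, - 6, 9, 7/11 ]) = [-8,-8,-6,-6, - 5, - 4,-4, - 3, 0, 0.55,7/11,6, 9,9.17] 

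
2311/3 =2311/3 = 770.33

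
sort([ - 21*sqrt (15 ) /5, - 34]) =[ - 34 ,- 21*sqrt( 15 ) /5] 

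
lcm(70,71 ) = 4970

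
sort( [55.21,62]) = [ 55.21, 62]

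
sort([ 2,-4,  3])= [- 4,2, 3 ]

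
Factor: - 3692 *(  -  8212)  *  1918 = 58151274272 = 2^5*7^1*13^1*71^1*137^1*2053^1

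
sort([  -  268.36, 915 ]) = [ -268.36,915 ] 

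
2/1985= 2/1985 = 0.00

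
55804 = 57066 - 1262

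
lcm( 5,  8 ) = 40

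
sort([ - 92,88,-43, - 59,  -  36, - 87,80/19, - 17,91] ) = [ - 92, - 87, - 59, - 43, - 36, - 17, 80/19,88,91]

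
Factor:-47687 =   -  43^1*1109^1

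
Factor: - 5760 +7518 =1758 = 2^1 * 3^1*293^1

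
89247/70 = 1274 + 67/70 = 1274.96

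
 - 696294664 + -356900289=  - 1053194953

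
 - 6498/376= - 3249/188=- 17.28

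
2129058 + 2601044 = 4730102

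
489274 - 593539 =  - 104265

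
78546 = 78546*1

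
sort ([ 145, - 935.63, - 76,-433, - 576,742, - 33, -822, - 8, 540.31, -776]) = [ - 935.63, - 822,  -  776, - 576, - 433, - 76, - 33,-8,  145,540.31, 742]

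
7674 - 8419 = -745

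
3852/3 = 1284 = 1284.00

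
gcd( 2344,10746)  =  2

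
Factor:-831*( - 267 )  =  221877 = 3^2* 89^1*277^1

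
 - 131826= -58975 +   -  72851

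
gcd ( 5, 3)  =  1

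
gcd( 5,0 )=5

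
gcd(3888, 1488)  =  48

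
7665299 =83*92353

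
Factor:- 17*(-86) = 2^1*17^1*43^1 = 1462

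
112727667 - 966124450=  - 853396783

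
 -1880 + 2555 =675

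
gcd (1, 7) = 1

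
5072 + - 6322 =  - 1250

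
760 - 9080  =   - 8320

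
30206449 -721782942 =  - 691576493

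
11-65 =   -  54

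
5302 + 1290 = 6592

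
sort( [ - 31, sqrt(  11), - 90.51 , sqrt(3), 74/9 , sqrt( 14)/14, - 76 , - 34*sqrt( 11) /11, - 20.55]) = [ - 90.51,-76, - 31, - 20.55, - 34*sqrt( 11)/11 , sqrt(14)/14, sqrt(3 ),  sqrt( 11),74/9]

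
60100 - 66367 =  - 6267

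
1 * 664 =664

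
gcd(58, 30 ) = 2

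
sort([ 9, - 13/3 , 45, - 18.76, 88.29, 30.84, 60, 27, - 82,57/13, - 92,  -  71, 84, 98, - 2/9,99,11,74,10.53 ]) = [ - 92, - 82, - 71, - 18.76, - 13/3, - 2/9, 57/13,9, 10.53,11,  27,30.84, 45, 60, 74,84,88.29, 98, 99 ] 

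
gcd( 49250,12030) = 10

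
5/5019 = 5/5019 = 0.00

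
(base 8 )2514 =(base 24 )28C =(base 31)1CN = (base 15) 606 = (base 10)1356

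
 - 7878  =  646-8524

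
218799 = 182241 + 36558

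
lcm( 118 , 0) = 0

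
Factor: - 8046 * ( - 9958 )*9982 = 799778482776 =2^3*3^3*7^1*13^1*23^1 * 31^1*149^1 * 383^1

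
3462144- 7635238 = -4173094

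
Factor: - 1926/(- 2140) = 9/10 = 2^ ( - 1 )*3^2*5^ ( - 1 )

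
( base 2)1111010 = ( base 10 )122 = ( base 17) 73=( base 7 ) 233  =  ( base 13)95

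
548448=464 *1182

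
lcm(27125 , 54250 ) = 54250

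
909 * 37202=33816618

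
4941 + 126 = 5067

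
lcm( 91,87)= 7917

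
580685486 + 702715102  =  1283400588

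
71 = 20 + 51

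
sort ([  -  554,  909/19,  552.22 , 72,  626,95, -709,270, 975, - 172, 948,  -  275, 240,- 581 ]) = [  -  709, - 581, - 554, - 275,-172, 909/19,  72,95, 240,  270,  552.22,626,948, 975 ]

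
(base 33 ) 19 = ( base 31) 1b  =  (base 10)42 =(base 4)222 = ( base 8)52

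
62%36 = 26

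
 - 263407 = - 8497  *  31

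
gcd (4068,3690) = 18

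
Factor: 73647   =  3^2*7^2*167^1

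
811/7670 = 811/7670 = 0.11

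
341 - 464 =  - 123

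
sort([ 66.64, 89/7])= [ 89/7 , 66.64 ]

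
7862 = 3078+4784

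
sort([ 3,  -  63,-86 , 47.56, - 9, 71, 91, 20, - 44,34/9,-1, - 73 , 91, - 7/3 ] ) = [  -  86, - 73, - 63, - 44, - 9,  -  7/3, -1, 3, 34/9, 20,47.56 , 71,91, 91 ]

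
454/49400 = 227/24700=0.01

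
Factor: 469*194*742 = 2^2*7^2*53^1*67^1*97^1  =  67511612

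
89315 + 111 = 89426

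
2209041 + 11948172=14157213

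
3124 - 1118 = 2006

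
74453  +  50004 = 124457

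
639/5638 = 639/5638= 0.11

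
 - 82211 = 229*( - 359 ) 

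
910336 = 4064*224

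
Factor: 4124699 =29^1 * 142231^1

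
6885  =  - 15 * ( - 459 ) 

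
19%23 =19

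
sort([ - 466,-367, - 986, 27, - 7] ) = [ - 986, - 466,-367 , - 7,  27] 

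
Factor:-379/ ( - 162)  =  2^( - 1)*3^(  -  4) *379^1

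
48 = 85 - 37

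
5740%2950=2790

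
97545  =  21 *4645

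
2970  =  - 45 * (-66)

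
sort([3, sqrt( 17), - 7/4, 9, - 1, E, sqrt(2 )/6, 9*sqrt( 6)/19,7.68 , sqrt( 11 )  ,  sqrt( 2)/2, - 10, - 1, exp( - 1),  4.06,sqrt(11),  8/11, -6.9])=[ - 10, - 6.9, - 7/4,-1, -1  ,  sqrt( 2 ) /6,exp( - 1),  sqrt( 2) /2,8/11,  9*sqrt (6)/19, E,  3,  sqrt( 11 ), sqrt( 11), 4.06,  sqrt(17),  7.68, 9]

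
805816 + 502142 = 1307958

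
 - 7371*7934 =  - 58481514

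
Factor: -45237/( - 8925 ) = 5^(  -  2)*7^ ( -1)*887^1 = 887/175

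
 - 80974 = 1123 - 82097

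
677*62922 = 42598194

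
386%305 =81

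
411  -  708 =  - 297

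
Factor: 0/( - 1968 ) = 0^1=0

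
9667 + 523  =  10190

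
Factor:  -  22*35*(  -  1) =770 = 2^1*5^1*7^1*11^1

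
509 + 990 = 1499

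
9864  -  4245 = 5619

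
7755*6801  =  52741755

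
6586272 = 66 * 99792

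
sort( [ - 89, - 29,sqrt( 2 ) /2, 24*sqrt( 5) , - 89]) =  [ - 89,-89, - 29,sqrt( 2 ) /2, 24*sqrt( 5 )] 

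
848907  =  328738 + 520169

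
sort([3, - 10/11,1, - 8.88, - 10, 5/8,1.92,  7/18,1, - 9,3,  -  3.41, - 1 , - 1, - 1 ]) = [ - 10, - 9, - 8.88, - 3.41, - 1,  -  1, - 1,-10/11,7/18,5/8, 1, 1,1.92, 3,3 ] 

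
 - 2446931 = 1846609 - 4293540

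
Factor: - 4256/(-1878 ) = 2128/939=2^4*3^( - 1 ) * 7^1 *19^1*313^(  -  1 )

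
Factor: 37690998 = 2^1*3^1*199^1* 31567^1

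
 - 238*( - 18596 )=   4425848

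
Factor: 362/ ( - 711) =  - 2^1 * 3^(-2) * 79^( - 1 )  *181^1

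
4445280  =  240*18522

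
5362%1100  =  962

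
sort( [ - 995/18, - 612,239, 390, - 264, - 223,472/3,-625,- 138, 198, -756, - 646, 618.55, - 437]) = [ - 756, - 646, - 625, - 612,-437,- 264,- 223, - 138,-995/18, 472/3,198, 239, 390, 618.55]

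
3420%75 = 45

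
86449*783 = 67689567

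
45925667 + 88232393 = 134158060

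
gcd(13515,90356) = 1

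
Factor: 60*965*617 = 2^2*3^1*5^2*193^1 * 617^1=35724300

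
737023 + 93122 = 830145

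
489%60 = 9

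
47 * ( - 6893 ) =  - 323971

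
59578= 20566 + 39012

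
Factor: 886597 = 19^1 * 46663^1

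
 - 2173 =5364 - 7537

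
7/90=7/90 = 0.08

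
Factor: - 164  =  -2^2*41^1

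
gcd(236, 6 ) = 2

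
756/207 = 84/23 = 3.65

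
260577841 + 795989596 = 1056567437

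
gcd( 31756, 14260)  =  4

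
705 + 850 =1555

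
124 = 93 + 31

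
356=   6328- 5972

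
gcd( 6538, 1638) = 14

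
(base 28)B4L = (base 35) 757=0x2235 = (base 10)8757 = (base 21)ji0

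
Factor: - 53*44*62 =  -  2^3*11^1 *31^1 * 53^1= - 144584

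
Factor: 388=2^2 * 97^1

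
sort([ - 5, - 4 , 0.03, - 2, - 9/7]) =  [ - 5,- 4, -2, - 9/7 , 0.03 ]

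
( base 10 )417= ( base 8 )641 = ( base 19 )12I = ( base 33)CL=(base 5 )3132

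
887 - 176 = 711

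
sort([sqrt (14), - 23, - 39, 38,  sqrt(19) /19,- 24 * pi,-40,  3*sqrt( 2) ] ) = [ - 24*pi,-40,-39,-23, sqrt( 19 ) /19 , sqrt(14 ),3*sqrt(2 ), 38] 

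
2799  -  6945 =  - 4146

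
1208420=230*5254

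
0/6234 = 0 = 0.00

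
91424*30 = 2742720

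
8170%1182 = 1078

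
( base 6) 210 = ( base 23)39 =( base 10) 78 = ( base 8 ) 116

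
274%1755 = 274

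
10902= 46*237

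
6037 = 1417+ 4620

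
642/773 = 642/773 = 0.83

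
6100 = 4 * 1525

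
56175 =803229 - 747054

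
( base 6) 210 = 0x4E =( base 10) 78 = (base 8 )116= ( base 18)46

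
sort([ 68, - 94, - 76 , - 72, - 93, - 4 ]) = [ - 94, - 93 , - 76 , - 72, - 4, 68 ] 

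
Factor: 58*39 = 2^1*3^1 * 13^1 * 29^1=2262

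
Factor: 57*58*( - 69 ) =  - 228114 = - 2^1  *3^2 * 19^1 * 23^1*29^1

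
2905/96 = 30 + 25/96 = 30.26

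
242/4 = 60 + 1/2= 60.50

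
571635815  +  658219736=1229855551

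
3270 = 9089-5819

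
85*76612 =6512020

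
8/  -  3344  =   - 1/418  =  -  0.00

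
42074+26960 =69034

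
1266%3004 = 1266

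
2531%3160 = 2531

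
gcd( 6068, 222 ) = 74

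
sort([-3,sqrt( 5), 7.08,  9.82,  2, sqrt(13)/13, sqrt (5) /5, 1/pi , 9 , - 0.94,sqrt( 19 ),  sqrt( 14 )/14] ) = [ - 3,-0.94,sqrt( 14) /14 , sqrt( 13) /13,1/pi, sqrt( 5)/5, 2, sqrt(5), sqrt(19), 7.08,9,9.82]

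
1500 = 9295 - 7795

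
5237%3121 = 2116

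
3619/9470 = 3619/9470=0.38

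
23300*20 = 466000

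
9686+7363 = 17049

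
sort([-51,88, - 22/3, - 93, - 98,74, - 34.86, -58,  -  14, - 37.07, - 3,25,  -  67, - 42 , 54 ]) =[ - 98, - 93,  -  67,-58, -51, - 42,  -  37.07, - 34.86,- 14,-22/3, - 3,25, 54, 74,88]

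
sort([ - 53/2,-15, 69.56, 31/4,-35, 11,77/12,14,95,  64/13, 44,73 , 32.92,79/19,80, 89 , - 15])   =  [ - 35,-53/2, - 15, - 15, 79/19,  64/13,77/12,31/4,11, 14 , 32.92,  44,69.56, 73,80,  89,95] 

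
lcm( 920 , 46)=920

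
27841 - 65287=-37446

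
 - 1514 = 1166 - 2680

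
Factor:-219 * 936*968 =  - 2^6*3^3*11^2*13^1*73^1=- 198424512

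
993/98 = 993/98 = 10.13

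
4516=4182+334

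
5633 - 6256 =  - 623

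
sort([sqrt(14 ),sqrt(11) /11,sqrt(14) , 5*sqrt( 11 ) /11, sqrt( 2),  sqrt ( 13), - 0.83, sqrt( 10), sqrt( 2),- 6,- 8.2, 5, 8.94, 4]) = [ - 8.2, - 6, - 0.83, sqrt(11)/11,sqrt(2), sqrt(2), 5*sqrt( 11)/11, sqrt ( 10), sqrt(13), sqrt(14 ), sqrt( 14),  4, 5, 8.94]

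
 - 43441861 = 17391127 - 60832988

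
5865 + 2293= 8158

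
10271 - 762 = 9509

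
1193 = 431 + 762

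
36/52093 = 36/52093 = 0.00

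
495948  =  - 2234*( -222)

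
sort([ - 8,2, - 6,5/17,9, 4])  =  [ - 8, - 6,  5/17,2, 4,9]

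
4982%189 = 68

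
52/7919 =52/7919 = 0.01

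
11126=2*5563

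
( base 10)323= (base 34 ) 9h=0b101000011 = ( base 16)143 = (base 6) 1255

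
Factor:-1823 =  - 1823^1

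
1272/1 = 1272  =  1272.00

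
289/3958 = 289/3958 = 0.07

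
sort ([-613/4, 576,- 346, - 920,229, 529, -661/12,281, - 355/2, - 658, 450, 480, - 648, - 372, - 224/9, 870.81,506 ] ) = [  -  920, - 658 , - 648, - 372 ,-346,  -  355/2, - 613/4, - 661/12, - 224/9, 229 , 281,450, 480,506, 529, 576, 870.81 ]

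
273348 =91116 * 3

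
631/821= 631/821 = 0.77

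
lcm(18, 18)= 18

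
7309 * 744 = 5437896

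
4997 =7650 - 2653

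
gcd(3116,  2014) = 38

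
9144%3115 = 2914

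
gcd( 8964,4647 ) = 3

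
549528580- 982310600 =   -  432782020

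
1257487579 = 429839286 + 827648293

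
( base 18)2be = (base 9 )1155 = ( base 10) 860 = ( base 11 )712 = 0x35c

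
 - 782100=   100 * (- 7821) 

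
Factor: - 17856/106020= - 2^4*5^(-1) * 19^( - 1) = - 16/95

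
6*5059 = 30354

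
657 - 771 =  - 114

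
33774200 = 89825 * 376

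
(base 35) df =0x1d6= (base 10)470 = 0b111010110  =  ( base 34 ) DS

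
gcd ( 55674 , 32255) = 1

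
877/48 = 18+13/48 = 18.27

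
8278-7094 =1184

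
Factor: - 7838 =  - 2^1*3919^1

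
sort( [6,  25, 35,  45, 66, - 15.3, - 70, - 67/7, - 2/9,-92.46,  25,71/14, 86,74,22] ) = [ - 92.46, - 70, - 15.3,-67/7,-2/9,  71/14,6, 22,  25, 25,  35, 45 , 66, 74,  86]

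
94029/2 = 94029/2 =47014.50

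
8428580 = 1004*8395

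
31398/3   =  10466 = 10466.00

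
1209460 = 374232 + 835228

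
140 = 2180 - 2040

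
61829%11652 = 3569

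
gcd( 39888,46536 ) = 6648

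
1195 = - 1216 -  - 2411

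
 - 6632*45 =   -  298440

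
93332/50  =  1866 + 16/25=1866.64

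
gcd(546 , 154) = 14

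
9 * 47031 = 423279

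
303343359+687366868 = 990710227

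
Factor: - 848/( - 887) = 2^4*53^1*887^( - 1)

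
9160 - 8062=1098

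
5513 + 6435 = 11948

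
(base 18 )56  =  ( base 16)60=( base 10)96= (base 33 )2u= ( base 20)4G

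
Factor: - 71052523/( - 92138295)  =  3^( - 1)*5^( - 1 ) * 29^1*353^(-1)*17401^(  -  1)*2450087^1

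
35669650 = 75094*475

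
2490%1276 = 1214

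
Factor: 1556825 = 5^2*62273^1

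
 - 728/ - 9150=364/4575 =0.08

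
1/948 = 1/948 = 0.00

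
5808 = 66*88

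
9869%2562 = 2183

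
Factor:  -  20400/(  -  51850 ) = 24/61 = 2^3*3^1*61^( - 1 ) 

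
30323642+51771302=82094944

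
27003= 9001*3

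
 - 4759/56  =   - 4759/56 = - 84.98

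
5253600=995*5280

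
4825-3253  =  1572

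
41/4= 41/4 = 10.25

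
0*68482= 0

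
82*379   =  31078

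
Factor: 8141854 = 2^1*7^1 * 71^1 * 8191^1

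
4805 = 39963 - 35158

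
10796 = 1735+9061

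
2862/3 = 954 = 954.00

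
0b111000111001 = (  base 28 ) 4I1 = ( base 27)4qn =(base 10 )3641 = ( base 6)24505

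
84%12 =0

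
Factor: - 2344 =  - 2^3  *  293^1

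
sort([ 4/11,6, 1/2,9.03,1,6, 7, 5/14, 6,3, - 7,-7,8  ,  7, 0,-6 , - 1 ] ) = [ - 7,-7, - 6, - 1 , 0,5/14, 4/11, 1/2,1,3,6,6,  6, 7, 7, 8,9.03 ]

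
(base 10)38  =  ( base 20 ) 1i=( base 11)35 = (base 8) 46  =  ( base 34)14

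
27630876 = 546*50606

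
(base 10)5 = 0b101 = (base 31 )5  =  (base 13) 5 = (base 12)5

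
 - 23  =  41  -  64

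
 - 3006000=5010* ( - 600 ) 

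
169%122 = 47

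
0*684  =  0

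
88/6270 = 4/285= 0.01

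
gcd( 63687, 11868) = 69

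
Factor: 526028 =2^2*131507^1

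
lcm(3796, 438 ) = 11388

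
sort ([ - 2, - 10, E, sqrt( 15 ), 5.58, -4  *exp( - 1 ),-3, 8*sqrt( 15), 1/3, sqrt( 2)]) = [-10, - 3, - 2,-4 * exp( - 1),1/3, sqrt( 2 ), E,sqrt ( 15),5.58 , 8*sqrt(15)] 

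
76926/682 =38463/341  =  112.79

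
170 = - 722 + 892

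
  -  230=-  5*46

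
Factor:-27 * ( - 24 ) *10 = 2^4*3^4*5^1 = 6480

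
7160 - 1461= 5699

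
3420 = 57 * 60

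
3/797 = 3/797 = 0.00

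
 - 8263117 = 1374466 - 9637583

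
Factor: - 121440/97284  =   -2^3*5^1*11^ ( - 1)*23^1*67^(  -  1) = - 920/737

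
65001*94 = 6110094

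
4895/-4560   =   - 979/912 = - 1.07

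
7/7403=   7/7403 = 0.00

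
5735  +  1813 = 7548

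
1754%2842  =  1754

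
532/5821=532/5821 = 0.09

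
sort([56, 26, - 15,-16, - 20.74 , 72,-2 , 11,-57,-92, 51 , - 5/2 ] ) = [-92, - 57 , - 20.74 , - 16,  -  15, - 5/2, - 2,11,  26,51, 56,72] 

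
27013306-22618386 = 4394920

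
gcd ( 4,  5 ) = 1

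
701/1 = 701 = 701.00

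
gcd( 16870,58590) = 70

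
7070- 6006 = 1064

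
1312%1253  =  59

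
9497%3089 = 230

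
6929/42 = 164 + 41/42 = 164.98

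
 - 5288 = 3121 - 8409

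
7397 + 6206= 13603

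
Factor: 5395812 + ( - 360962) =2^1*5^2 * 101^1*997^1= 5034850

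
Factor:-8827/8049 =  - 3^( - 1) * 7^1 * 13^1*97^1*2683^(-1)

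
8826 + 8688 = 17514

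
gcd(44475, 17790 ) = 8895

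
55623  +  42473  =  98096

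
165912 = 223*744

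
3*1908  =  5724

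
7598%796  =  434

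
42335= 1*42335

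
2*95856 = 191712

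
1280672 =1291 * 992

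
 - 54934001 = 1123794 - 56057795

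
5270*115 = 606050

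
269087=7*38441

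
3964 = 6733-2769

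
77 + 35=112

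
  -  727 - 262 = -989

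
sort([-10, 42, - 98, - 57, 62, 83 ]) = [ -98, - 57,  -  10, 42, 62, 83] 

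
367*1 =367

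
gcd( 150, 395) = 5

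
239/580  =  239/580=0.41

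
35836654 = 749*47846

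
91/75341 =13/10763  =  0.00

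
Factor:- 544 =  - 2^5*  17^1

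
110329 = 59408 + 50921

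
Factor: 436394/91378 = 7^1*73^1*107^ (  -  1)  =  511/107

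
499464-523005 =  - 23541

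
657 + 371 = 1028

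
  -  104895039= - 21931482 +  - 82963557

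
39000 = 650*60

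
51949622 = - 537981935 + 589931557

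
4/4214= 2/2107 = 0.00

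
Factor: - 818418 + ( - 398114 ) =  - 1216532 = - 2^2*19^1*16007^1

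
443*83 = 36769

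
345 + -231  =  114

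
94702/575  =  164 + 402/575 = 164.70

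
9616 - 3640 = 5976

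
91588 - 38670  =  52918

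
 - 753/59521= - 753/59521 = - 0.01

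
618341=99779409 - 99161068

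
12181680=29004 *420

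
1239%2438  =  1239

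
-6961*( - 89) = 619529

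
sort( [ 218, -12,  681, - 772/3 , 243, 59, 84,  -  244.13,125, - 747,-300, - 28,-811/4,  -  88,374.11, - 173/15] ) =[ - 747, - 300, - 772/3, - 244.13,- 811/4,-88, - 28, -12, - 173/15,59, 84,125, 218,243,374.11, 681] 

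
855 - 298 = 557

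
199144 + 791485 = 990629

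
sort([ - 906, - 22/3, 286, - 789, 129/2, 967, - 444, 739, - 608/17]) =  [ - 906, - 789, -444, - 608/17, - 22/3,129/2, 286, 739,967 ] 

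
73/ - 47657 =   -  73/47657 = - 0.00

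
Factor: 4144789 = 11^1 * 47^1* 8017^1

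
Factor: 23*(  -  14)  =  -2^1*7^1 * 23^1 = -322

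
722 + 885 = 1607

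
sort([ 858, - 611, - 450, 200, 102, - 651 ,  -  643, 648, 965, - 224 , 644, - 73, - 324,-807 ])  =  [ - 807, - 651, - 643,- 611,-450,-324,-224, - 73, 102, 200,644, 648, 858, 965 ] 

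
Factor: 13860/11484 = 5^1*7^1 * 29^( - 1 )= 35/29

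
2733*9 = 24597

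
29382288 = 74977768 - 45595480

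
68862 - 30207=38655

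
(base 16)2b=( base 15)2D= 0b101011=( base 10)43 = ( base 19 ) 25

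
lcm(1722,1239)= 101598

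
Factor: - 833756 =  - 2^2*7^1*11^1 *2707^1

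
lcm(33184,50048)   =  3052928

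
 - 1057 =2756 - 3813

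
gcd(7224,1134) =42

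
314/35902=157/17951=0.01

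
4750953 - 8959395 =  - 4208442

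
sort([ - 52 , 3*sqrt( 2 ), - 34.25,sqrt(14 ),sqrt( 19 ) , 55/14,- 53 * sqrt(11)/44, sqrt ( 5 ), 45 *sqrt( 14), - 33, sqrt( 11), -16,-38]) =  [ - 52, - 38, - 34.25, - 33, - 16, - 53*sqrt(11) /44,sqrt(5), sqrt (11 ),sqrt(14 ),55/14,3*sqrt(2 ), sqrt(19),45 * sqrt(14)]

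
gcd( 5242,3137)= 1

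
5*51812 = 259060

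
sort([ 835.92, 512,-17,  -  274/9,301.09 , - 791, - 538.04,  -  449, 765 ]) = [ - 791, - 538.04, - 449, -274/9 ,-17,301.09,512,765,835.92]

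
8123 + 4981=13104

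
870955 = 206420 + 664535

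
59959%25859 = 8241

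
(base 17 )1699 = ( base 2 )1101010011001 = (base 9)10305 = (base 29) 82n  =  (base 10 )6809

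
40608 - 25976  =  14632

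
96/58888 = 12/7361 = 0.00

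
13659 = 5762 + 7897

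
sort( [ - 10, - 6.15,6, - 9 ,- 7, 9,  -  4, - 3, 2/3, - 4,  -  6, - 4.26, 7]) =[ - 10,  -  9, - 7, - 6.15, - 6, -4.26, - 4, - 4, - 3, 2/3,  6 , 7,9] 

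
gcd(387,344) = 43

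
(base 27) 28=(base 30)22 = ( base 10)62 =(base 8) 76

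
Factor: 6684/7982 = 3342/3991 = 2^1*3^1*13^(-1 )*307^(-1 )*557^1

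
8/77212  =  2/19303 =0.00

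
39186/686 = 57 + 6/49 = 57.12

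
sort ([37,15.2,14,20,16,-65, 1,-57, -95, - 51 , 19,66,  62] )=[  -  95 ,-65 , - 57, - 51,1, 14, 15.2, 16,19,  20,37,  62,66 ]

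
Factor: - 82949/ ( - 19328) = 2^ ( - 7)*109^1*151^ (  -  1)*761^1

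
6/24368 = 3/12184 = 0.00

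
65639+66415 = 132054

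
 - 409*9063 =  -3706767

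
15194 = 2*7597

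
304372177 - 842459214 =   -  538087037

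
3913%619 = 199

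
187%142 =45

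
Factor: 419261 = 419261^1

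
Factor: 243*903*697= 3^6*7^1*17^1 * 41^1*43^1 = 152942013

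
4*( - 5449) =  - 21796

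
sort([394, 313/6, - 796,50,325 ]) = [ - 796,50,  313/6,325,394 ] 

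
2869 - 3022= - 153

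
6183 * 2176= 13454208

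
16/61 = 16/61 = 0.26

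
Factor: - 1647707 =-1647707^1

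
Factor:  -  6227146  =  -2^1*3113573^1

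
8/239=8/239 = 0.03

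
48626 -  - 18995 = 67621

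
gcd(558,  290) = 2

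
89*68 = 6052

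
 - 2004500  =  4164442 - 6168942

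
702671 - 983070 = -280399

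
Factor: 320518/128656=857/344= 2^( - 3 )*43^( - 1 )*857^1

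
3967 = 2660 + 1307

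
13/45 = 13/45 = 0.29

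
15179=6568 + 8611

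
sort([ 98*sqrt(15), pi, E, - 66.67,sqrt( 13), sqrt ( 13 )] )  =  [-66.67, E,  pi  ,  sqrt( 13),sqrt(13),98 * sqrt( 15) ]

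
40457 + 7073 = 47530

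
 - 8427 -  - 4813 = - 3614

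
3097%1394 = 309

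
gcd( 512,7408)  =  16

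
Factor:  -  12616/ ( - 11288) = 17^( - 1 )*19^1  =  19/17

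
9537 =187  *51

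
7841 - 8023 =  - 182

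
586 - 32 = 554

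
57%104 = 57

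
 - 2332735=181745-2514480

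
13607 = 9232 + 4375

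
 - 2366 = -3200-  - 834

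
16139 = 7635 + 8504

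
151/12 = 151/12 = 12.58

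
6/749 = 6/749 = 0.01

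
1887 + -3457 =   -  1570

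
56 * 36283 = 2031848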